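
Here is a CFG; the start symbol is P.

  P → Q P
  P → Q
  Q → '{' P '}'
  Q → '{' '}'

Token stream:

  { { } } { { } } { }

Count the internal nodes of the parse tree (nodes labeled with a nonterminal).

[P [Q { [P [Q { }]] }] [P [Q { [P [Q { }]] }] [P [Q { }]]]]

10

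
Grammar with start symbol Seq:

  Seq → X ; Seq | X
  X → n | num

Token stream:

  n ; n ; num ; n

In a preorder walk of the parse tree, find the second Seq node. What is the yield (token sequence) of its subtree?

n ; num ; n

[Seq [X n] ; [Seq [X n] ; [Seq [X num] ; [Seq [X n]]]]]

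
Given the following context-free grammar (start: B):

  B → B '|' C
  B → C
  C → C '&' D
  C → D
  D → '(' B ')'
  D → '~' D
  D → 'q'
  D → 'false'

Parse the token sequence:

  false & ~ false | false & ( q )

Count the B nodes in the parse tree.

3

[B [B [C [C [D false]] & [D ~ [D false]]]] | [C [C [D false]] & [D ( [B [C [D q]]] )]]]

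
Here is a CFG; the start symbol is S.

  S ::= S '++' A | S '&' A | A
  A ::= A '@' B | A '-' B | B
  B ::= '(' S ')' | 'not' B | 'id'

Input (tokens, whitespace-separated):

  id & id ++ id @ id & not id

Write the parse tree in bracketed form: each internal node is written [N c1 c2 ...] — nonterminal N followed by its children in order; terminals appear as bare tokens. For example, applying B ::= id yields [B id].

[S [S [S [S [A [B id]]] & [A [B id]]] ++ [A [A [B id]] @ [B id]]] & [A [B not [B id]]]]

S
S & A
S ++ A & A
S & A ++ A & A
A & A ++ A & A
B & A ++ A & A
id & A ++ A & A
id & B ++ A & A
id & id ++ A & A
id & id ++ A @ B & A
id & id ++ B @ B & A
id & id ++ id @ B & A
id & id ++ id @ id & A
id & id ++ id @ id & B
id & id ++ id @ id & not B
id & id ++ id @ id & not id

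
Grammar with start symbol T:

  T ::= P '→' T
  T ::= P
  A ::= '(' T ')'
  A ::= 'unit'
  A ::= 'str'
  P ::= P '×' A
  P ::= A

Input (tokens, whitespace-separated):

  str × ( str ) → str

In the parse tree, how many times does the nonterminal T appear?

3

[T [P [P [A str]] × [A ( [T [P [A str]]] )]] → [T [P [A str]]]]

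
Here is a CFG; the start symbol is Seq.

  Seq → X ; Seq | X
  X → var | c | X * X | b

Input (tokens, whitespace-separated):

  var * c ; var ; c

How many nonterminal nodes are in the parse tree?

8

[Seq [X [X var] * [X c]] ; [Seq [X var] ; [Seq [X c]]]]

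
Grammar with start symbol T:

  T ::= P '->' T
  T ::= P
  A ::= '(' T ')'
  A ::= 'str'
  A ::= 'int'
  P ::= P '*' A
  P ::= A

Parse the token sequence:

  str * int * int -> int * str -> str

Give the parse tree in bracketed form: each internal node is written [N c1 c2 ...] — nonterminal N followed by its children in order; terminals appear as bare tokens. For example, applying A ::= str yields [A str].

[T [P [P [P [A str]] * [A int]] * [A int]] -> [T [P [P [A int]] * [A str]] -> [T [P [A str]]]]]

T
P -> T
P * A -> T
P * A * A -> T
A * A * A -> T
str * A * A -> T
str * int * A -> T
str * int * int -> T
str * int * int -> P -> T
str * int * int -> P * A -> T
str * int * int -> A * A -> T
str * int * int -> int * A -> T
str * int * int -> int * str -> T
str * int * int -> int * str -> P
str * int * int -> int * str -> A
str * int * int -> int * str -> str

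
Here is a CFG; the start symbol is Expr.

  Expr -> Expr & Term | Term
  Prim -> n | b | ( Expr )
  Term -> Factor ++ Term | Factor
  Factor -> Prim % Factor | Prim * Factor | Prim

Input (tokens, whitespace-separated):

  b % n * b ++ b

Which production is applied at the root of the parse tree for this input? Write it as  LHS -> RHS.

[Expr [Term [Factor [Prim b] % [Factor [Prim n] * [Factor [Prim b]]]] ++ [Term [Factor [Prim b]]]]]

Expr -> Term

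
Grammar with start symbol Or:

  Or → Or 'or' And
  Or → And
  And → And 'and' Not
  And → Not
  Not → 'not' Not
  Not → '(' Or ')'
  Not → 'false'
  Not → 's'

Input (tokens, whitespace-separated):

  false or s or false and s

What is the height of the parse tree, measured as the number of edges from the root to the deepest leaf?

5

[Or [Or [Or [And [Not false]]] or [And [Not s]]] or [And [And [Not false]] and [Not s]]]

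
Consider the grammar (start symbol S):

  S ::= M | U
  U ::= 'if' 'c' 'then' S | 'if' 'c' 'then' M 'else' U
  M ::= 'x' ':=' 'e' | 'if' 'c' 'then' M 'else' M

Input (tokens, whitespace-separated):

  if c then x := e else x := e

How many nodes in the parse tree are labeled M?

3

[S [M if c then [M x := e] else [M x := e]]]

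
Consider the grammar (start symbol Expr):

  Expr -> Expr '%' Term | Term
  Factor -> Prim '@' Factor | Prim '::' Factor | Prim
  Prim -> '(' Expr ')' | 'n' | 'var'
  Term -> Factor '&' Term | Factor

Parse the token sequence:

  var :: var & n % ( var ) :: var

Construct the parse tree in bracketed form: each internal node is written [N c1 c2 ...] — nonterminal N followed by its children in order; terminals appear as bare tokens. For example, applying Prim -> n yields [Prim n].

Expr
Expr % Term
Term % Term
Factor & Term % Term
Prim :: Factor & Term % Term
var :: Factor & Term % Term
var :: Prim & Term % Term
var :: var & Term % Term
var :: var & Factor % Term
var :: var & Prim % Term
var :: var & n % Term
var :: var & n % Factor
var :: var & n % Prim :: Factor
var :: var & n % ( Expr ) :: Factor
var :: var & n % ( Term ) :: Factor
var :: var & n % ( Factor ) :: Factor
var :: var & n % ( Prim ) :: Factor
var :: var & n % ( var ) :: Factor
var :: var & n % ( var ) :: Prim
var :: var & n % ( var ) :: var

[Expr [Expr [Term [Factor [Prim var] :: [Factor [Prim var]]] & [Term [Factor [Prim n]]]]] % [Term [Factor [Prim ( [Expr [Term [Factor [Prim var]]]] )] :: [Factor [Prim var]]]]]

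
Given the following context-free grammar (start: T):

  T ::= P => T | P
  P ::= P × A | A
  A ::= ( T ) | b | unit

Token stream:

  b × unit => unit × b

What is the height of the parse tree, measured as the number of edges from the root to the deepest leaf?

[T [P [P [A b]] × [A unit]] => [T [P [P [A unit]] × [A b]]]]

5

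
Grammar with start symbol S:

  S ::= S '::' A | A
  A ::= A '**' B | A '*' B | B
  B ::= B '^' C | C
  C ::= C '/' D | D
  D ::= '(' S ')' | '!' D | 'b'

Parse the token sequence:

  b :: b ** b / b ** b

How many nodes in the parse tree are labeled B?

[S [S [A [B [C [D b]]]]] :: [A [A [A [B [C [D b]]]] ** [B [C [C [D b]] / [D b]]]] ** [B [C [D b]]]]]

4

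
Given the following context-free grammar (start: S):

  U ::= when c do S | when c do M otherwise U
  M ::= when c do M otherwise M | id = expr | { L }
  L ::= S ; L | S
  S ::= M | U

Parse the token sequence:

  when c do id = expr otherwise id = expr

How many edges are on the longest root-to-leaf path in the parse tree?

[S [M when c do [M id = expr] otherwise [M id = expr]]]

3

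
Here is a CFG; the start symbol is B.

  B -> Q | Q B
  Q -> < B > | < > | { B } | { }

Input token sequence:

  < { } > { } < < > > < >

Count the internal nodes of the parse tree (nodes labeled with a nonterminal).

12

[B [Q < [B [Q { }]] >] [B [Q { }] [B [Q < [B [Q < >]] >] [B [Q < >]]]]]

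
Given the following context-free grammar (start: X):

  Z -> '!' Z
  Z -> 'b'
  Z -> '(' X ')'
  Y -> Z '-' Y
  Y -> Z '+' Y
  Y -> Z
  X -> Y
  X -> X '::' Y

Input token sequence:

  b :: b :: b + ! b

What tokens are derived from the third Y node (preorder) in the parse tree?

b + ! b

[X [X [X [Y [Z b]]] :: [Y [Z b]]] :: [Y [Z b] + [Y [Z ! [Z b]]]]]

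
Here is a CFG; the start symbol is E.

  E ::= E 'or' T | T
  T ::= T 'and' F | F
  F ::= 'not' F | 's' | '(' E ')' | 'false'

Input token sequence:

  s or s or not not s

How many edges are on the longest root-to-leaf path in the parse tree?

5

[E [E [E [T [F s]]] or [T [F s]]] or [T [F not [F not [F s]]]]]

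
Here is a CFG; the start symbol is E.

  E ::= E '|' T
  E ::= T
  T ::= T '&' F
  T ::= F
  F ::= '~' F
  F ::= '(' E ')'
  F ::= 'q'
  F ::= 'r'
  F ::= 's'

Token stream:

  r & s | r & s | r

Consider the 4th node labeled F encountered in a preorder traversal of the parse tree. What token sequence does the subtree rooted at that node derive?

[E [E [E [T [T [F r]] & [F s]]] | [T [T [F r]] & [F s]]] | [T [F r]]]

s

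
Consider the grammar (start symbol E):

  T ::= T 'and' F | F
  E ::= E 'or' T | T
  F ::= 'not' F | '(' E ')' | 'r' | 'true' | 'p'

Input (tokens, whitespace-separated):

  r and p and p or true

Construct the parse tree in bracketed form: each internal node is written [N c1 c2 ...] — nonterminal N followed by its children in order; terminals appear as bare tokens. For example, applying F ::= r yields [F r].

[E [E [T [T [T [F r]] and [F p]] and [F p]]] or [T [F true]]]

E
E or T
T or T
T and F or T
T and F and F or T
F and F and F or T
r and F and F or T
r and p and F or T
r and p and p or T
r and p and p or F
r and p and p or true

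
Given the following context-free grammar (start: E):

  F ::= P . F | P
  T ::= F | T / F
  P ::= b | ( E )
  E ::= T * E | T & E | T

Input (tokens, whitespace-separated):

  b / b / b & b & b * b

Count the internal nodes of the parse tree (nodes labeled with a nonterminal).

[E [T [T [T [F [P b]]] / [F [P b]]] / [F [P b]]] & [E [T [F [P b]]] & [E [T [F [P b]]] * [E [T [F [P b]]]]]]]

22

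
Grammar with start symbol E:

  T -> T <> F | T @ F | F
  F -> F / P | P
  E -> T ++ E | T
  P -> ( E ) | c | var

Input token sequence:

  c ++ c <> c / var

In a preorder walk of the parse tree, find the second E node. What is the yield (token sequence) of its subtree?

[E [T [F [P c]]] ++ [E [T [T [F [P c]]] <> [F [F [P c]] / [P var]]]]]

c <> c / var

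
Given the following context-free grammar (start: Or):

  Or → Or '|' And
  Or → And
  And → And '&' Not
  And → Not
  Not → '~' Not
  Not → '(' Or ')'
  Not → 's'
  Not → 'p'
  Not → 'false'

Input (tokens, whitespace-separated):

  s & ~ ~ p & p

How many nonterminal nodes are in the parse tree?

[Or [And [And [And [Not s]] & [Not ~ [Not ~ [Not p]]]] & [Not p]]]

9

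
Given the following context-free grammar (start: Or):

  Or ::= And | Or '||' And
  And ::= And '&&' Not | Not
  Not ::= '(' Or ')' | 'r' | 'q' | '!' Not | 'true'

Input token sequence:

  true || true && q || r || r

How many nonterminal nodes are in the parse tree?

14

[Or [Or [Or [Or [And [Not true]]] || [And [And [Not true]] && [Not q]]] || [And [Not r]]] || [And [Not r]]]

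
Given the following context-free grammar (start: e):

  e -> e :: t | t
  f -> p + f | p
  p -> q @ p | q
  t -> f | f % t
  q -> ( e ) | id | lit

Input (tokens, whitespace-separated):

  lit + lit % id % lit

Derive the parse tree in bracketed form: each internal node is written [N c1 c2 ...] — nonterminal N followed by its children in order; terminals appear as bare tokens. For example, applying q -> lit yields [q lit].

e
t
f % t
p + f % t
q + f % t
lit + f % t
lit + p % t
lit + q % t
lit + lit % t
lit + lit % f % t
lit + lit % p % t
lit + lit % q % t
lit + lit % id % t
lit + lit % id % f
lit + lit % id % p
lit + lit % id % q
lit + lit % id % lit

[e [t [f [p [q lit]] + [f [p [q lit]]]] % [t [f [p [q id]]] % [t [f [p [q lit]]]]]]]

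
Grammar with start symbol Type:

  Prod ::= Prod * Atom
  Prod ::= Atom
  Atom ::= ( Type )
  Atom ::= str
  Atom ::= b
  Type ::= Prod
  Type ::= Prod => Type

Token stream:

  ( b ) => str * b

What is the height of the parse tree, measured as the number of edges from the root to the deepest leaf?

6

[Type [Prod [Atom ( [Type [Prod [Atom b]]] )]] => [Type [Prod [Prod [Atom str]] * [Atom b]]]]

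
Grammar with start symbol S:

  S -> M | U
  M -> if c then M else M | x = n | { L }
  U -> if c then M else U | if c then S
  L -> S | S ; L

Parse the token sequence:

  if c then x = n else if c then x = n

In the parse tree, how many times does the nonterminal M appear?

[S [U if c then [M x = n] else [U if c then [S [M x = n]]]]]

2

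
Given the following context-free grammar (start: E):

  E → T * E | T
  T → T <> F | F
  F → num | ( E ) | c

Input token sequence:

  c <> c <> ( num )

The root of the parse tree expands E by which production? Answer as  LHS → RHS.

[E [T [T [T [F c]] <> [F c]] <> [F ( [E [T [F num]]] )]]]

E → T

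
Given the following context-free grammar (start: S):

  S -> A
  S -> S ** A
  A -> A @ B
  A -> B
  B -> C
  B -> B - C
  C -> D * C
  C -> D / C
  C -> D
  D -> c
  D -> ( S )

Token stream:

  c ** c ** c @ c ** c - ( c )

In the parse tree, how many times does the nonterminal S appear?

[S [S [S [S [A [B [C [D c]]]]] ** [A [B [C [D c]]]]] ** [A [A [B [C [D c]]]] @ [B [C [D c]]]]] ** [A [B [B [C [D c]]] - [C [D ( [S [A [B [C [D c]]]]] )]]]]]

5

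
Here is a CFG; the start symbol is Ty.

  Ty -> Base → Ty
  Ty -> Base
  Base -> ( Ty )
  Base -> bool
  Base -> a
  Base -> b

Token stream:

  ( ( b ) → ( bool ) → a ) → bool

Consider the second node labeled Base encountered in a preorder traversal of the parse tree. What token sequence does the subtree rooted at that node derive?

( b )

[Ty [Base ( [Ty [Base ( [Ty [Base b]] )] → [Ty [Base ( [Ty [Base bool]] )] → [Ty [Base a]]]] )] → [Ty [Base bool]]]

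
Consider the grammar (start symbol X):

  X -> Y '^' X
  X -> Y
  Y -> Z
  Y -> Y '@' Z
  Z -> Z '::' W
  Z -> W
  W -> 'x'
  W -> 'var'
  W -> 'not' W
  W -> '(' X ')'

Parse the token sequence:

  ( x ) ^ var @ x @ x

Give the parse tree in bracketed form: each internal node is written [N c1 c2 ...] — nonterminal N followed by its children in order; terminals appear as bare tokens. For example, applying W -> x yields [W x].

[X [Y [Z [W ( [X [Y [Z [W x]]]] )]]] ^ [X [Y [Y [Y [Z [W var]]] @ [Z [W x]]] @ [Z [W x]]]]]

X
Y ^ X
Z ^ X
W ^ X
( X ) ^ X
( Y ) ^ X
( Z ) ^ X
( W ) ^ X
( x ) ^ X
( x ) ^ Y
( x ) ^ Y @ Z
( x ) ^ Y @ Z @ Z
( x ) ^ Z @ Z @ Z
( x ) ^ W @ Z @ Z
( x ) ^ var @ Z @ Z
( x ) ^ var @ W @ Z
( x ) ^ var @ x @ Z
( x ) ^ var @ x @ W
( x ) ^ var @ x @ x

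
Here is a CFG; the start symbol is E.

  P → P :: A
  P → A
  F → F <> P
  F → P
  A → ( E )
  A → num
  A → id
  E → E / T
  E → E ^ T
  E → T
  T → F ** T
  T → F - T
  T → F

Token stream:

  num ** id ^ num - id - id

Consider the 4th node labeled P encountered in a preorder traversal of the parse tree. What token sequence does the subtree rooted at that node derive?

[E [E [T [F [P [A num]]] ** [T [F [P [A id]]]]]] ^ [T [F [P [A num]]] - [T [F [P [A id]]] - [T [F [P [A id]]]]]]]

id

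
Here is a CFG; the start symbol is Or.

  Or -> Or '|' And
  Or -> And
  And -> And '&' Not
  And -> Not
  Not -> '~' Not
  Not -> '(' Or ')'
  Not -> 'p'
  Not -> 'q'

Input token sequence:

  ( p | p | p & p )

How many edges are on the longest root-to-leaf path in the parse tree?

8

[Or [And [Not ( [Or [Or [Or [And [Not p]]] | [And [Not p]]] | [And [And [Not p]] & [Not p]]] )]]]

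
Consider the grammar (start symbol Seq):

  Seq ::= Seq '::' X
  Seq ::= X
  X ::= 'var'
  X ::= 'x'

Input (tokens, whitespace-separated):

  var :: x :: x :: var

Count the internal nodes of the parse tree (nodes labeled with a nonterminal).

[Seq [Seq [Seq [Seq [X var]] :: [X x]] :: [X x]] :: [X var]]

8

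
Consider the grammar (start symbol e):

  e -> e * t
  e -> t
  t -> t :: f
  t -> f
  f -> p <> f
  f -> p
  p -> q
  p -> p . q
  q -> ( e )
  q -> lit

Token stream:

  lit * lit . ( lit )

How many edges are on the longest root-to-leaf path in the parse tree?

[e [e [t [f [p [q lit]]]]] * [t [f [p [p [q lit]] . [q ( [e [t [f [p [q lit]]]]] )]]]]]

10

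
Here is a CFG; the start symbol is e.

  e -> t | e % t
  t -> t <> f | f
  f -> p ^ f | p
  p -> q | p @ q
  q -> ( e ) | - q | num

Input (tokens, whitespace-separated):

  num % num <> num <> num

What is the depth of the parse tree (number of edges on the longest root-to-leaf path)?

[e [e [t [f [p [q num]]]]] % [t [t [t [f [p [q num]]]] <> [f [p [q num]]]] <> [f [p [q num]]]]]

7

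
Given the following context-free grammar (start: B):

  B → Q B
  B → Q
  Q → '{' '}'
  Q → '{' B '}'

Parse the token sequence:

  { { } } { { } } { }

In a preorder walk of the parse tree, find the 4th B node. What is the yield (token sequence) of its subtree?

{ }

[B [Q { [B [Q { }]] }] [B [Q { [B [Q { }]] }] [B [Q { }]]]]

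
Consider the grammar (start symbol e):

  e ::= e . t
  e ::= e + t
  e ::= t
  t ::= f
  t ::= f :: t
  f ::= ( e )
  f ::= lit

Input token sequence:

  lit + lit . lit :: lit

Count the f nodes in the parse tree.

4

[e [e [e [t [f lit]]] + [t [f lit]]] . [t [f lit] :: [t [f lit]]]]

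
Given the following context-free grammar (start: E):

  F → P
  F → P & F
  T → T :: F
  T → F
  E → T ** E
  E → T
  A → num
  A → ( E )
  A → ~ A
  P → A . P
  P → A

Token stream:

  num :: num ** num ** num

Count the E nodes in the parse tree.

[E [T [T [F [P [A num]]]] :: [F [P [A num]]]] ** [E [T [F [P [A num]]]] ** [E [T [F [P [A num]]]]]]]

3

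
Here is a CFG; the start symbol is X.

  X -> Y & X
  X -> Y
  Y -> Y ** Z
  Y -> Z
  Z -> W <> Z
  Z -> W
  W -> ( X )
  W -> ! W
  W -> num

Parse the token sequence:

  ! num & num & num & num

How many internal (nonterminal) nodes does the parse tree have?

[X [Y [Z [W ! [W num]]]] & [X [Y [Z [W num]]] & [X [Y [Z [W num]]] & [X [Y [Z [W num]]]]]]]

17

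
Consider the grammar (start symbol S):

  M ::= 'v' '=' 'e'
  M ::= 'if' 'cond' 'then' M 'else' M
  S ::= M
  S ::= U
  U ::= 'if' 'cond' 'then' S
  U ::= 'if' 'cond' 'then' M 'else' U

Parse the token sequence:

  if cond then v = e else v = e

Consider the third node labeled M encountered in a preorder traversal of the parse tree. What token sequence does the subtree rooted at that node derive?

v = e

[S [M if cond then [M v = e] else [M v = e]]]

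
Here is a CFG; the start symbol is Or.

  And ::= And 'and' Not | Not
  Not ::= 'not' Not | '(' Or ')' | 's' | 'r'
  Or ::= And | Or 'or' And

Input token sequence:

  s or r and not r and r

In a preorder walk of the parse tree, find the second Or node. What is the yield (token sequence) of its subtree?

s

[Or [Or [And [Not s]]] or [And [And [And [Not r]] and [Not not [Not r]]] and [Not r]]]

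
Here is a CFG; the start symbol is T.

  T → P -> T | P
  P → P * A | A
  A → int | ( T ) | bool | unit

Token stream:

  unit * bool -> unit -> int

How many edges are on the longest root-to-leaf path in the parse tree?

5

[T [P [P [A unit]] * [A bool]] -> [T [P [A unit]] -> [T [P [A int]]]]]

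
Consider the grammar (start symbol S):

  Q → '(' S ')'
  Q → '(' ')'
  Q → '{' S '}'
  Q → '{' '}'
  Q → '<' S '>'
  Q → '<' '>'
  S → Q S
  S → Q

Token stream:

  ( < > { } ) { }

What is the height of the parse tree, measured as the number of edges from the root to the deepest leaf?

[S [Q ( [S [Q < >] [S [Q { }]]] )] [S [Q { }]]]

5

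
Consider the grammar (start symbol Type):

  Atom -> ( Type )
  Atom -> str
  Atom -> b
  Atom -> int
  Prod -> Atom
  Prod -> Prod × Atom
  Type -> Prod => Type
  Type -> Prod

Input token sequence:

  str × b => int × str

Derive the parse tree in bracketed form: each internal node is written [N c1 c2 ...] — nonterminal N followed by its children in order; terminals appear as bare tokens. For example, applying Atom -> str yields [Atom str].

Type
Prod => Type
Prod × Atom => Type
Atom × Atom => Type
str × Atom => Type
str × b => Type
str × b => Prod
str × b => Prod × Atom
str × b => Atom × Atom
str × b => int × Atom
str × b => int × str

[Type [Prod [Prod [Atom str]] × [Atom b]] => [Type [Prod [Prod [Atom int]] × [Atom str]]]]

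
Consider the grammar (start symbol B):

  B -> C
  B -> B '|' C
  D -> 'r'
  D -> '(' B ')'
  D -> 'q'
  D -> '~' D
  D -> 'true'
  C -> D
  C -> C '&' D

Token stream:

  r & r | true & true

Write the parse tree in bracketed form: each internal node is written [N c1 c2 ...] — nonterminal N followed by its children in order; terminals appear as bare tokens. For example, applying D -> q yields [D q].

B
B | C
C | C
C & D | C
D & D | C
r & D | C
r & r | C
r & r | C & D
r & r | D & D
r & r | true & D
r & r | true & true

[B [B [C [C [D r]] & [D r]]] | [C [C [D true]] & [D true]]]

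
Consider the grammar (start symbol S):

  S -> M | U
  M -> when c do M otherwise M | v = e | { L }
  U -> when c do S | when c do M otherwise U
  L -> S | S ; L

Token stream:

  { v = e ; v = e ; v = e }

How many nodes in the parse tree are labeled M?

4

[S [M { [L [S [M v = e]] ; [L [S [M v = e]] ; [L [S [M v = e]]]]] }]]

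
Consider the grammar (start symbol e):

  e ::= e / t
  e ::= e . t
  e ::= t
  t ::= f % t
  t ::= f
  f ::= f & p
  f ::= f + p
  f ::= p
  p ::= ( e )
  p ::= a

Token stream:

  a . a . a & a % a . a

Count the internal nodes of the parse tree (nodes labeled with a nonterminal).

[e [e [e [e [t [f [p a]]]] . [t [f [p a]]]] . [t [f [f [p a]] & [p a]] % [t [f [p a]]]]] . [t [f [p a]]]]

21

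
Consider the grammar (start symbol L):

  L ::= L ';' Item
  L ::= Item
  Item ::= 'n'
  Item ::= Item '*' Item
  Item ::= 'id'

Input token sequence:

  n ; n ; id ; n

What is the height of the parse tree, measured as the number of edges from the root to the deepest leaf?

[L [L [L [L [Item n]] ; [Item n]] ; [Item id]] ; [Item n]]

5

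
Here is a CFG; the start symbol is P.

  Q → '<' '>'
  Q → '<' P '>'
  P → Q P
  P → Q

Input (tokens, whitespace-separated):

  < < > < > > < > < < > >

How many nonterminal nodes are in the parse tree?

[P [Q < [P [Q < >] [P [Q < >]]] >] [P [Q < >] [P [Q < [P [Q < >]] >]]]]

12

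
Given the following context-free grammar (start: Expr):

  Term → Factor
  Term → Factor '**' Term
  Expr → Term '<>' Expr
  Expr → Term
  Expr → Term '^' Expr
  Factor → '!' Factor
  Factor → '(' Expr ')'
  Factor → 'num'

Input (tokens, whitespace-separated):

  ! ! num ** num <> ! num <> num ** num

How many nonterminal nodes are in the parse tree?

16

[Expr [Term [Factor ! [Factor ! [Factor num]]] ** [Term [Factor num]]] <> [Expr [Term [Factor ! [Factor num]]] <> [Expr [Term [Factor num] ** [Term [Factor num]]]]]]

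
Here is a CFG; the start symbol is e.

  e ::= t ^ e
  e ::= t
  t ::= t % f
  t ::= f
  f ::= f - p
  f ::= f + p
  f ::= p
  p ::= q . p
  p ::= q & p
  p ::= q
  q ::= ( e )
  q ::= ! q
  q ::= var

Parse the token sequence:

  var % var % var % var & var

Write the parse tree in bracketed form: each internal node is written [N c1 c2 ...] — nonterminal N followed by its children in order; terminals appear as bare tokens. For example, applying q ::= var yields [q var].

e
t
t % f
t % f % f
t % f % f % f
f % f % f % f
p % f % f % f
q % f % f % f
var % f % f % f
var % p % f % f
var % q % f % f
var % var % f % f
var % var % p % f
var % var % q % f
var % var % var % f
var % var % var % p
var % var % var % q & p
var % var % var % var & p
var % var % var % var & q
var % var % var % var & var

[e [t [t [t [t [f [p [q var]]]] % [f [p [q var]]]] % [f [p [q var]]]] % [f [p [q var] & [p [q var]]]]]]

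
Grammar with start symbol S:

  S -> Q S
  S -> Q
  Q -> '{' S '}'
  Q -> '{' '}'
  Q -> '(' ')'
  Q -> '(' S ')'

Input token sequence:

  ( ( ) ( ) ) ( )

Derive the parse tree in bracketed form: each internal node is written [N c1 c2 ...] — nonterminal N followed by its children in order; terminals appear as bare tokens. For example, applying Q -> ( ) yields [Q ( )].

[S [Q ( [S [Q ( )] [S [Q ( )]]] )] [S [Q ( )]]]

S
Q S
( S ) S
( Q S ) S
( ( ) S ) S
( ( ) Q ) S
( ( ) ( ) ) S
( ( ) ( ) ) Q
( ( ) ( ) ) ( )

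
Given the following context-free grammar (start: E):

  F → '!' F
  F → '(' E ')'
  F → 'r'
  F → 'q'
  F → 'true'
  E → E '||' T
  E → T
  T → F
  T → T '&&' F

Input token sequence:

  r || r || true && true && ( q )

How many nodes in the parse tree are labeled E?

4

[E [E [E [T [F r]]] || [T [F r]]] || [T [T [T [F true]] && [F true]] && [F ( [E [T [F q]]] )]]]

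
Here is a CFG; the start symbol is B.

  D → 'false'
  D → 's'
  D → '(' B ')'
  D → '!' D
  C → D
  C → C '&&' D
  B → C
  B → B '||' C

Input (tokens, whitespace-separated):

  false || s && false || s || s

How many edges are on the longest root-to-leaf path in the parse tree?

[B [B [B [B [C [D false]]] || [C [C [D s]] && [D false]]] || [C [D s]]] || [C [D s]]]

6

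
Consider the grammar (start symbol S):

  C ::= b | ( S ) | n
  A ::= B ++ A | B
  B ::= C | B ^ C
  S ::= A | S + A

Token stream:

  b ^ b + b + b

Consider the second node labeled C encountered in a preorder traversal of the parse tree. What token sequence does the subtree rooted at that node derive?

b

[S [S [S [A [B [B [C b]] ^ [C b]]]] + [A [B [C b]]]] + [A [B [C b]]]]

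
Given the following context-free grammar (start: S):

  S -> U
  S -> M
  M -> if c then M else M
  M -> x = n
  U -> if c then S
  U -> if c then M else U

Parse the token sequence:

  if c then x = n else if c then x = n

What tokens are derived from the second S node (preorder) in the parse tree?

[S [U if c then [M x = n] else [U if c then [S [M x = n]]]]]

x = n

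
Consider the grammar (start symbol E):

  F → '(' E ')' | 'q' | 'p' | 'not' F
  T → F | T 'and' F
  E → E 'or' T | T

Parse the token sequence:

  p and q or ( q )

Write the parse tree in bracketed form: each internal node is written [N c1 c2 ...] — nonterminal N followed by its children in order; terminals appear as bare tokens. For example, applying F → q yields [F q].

E
E or T
T or T
T and F or T
F and F or T
p and F or T
p and q or T
p and q or F
p and q or ( E )
p and q or ( T )
p and q or ( F )
p and q or ( q )

[E [E [T [T [F p]] and [F q]]] or [T [F ( [E [T [F q]]] )]]]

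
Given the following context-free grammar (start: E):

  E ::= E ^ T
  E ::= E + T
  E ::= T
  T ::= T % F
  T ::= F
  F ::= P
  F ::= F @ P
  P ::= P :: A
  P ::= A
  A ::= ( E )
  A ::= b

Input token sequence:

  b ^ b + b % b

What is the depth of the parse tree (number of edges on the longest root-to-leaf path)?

7

[E [E [E [T [F [P [A b]]]]] ^ [T [F [P [A b]]]]] + [T [T [F [P [A b]]]] % [F [P [A b]]]]]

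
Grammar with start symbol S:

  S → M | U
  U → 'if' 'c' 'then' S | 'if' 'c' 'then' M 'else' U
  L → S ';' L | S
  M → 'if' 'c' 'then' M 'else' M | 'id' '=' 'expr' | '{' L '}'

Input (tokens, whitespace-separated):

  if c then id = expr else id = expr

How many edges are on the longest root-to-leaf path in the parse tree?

3

[S [M if c then [M id = expr] else [M id = expr]]]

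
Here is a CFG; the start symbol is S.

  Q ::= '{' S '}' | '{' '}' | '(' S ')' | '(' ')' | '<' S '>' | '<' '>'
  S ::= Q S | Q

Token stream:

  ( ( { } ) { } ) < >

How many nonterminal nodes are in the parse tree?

10

[S [Q ( [S [Q ( [S [Q { }]] )] [S [Q { }]]] )] [S [Q < >]]]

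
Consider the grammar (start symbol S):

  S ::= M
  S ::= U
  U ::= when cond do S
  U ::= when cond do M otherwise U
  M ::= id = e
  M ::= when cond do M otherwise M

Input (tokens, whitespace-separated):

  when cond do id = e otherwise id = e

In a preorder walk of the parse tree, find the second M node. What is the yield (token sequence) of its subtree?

[S [M when cond do [M id = e] otherwise [M id = e]]]

id = e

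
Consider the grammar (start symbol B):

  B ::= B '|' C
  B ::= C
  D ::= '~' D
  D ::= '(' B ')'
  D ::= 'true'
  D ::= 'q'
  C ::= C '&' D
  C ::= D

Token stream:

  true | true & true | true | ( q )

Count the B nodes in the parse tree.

5

[B [B [B [B [C [D true]]] | [C [C [D true]] & [D true]]] | [C [D true]]] | [C [D ( [B [C [D q]]] )]]]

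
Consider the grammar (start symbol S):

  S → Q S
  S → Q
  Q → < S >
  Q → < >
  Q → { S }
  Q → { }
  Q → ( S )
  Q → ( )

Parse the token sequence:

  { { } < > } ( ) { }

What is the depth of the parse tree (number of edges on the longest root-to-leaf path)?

[S [Q { [S [Q { }] [S [Q < >]]] }] [S [Q ( )] [S [Q { }]]]]

5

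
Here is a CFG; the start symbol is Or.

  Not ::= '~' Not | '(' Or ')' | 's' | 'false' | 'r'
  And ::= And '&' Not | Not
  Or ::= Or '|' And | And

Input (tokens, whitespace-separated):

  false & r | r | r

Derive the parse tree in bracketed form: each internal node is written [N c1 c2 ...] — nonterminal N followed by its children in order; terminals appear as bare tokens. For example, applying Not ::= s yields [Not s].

Or
Or | And
Or | And | And
And | And | And
And & Not | And | And
Not & Not | And | And
false & Not | And | And
false & r | And | And
false & r | Not | And
false & r | r | And
false & r | r | Not
false & r | r | r

[Or [Or [Or [And [And [Not false]] & [Not r]]] | [And [Not r]]] | [And [Not r]]]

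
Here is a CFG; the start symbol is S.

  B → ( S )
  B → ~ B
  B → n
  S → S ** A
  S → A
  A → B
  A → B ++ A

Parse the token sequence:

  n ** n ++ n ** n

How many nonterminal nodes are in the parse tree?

[S [S [S [A [B n]]] ** [A [B n] ++ [A [B n]]]] ** [A [B n]]]

11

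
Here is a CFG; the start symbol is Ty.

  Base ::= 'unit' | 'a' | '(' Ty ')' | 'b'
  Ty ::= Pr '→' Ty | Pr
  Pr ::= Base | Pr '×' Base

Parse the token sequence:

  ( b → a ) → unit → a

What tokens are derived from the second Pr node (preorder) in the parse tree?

b

[Ty [Pr [Base ( [Ty [Pr [Base b]] → [Ty [Pr [Base a]]]] )]] → [Ty [Pr [Base unit]] → [Ty [Pr [Base a]]]]]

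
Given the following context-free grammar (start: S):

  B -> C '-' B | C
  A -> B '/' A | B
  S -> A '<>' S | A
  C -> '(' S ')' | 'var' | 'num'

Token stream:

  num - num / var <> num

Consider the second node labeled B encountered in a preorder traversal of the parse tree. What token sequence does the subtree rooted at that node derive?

num

[S [A [B [C num] - [B [C num]]] / [A [B [C var]]]] <> [S [A [B [C num]]]]]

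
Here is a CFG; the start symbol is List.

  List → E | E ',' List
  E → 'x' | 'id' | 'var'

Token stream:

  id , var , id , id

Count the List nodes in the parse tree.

4

[List [E id] , [List [E var] , [List [E id] , [List [E id]]]]]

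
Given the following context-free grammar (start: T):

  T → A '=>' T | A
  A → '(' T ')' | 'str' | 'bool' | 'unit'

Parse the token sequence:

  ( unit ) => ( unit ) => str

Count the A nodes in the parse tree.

5

[T [A ( [T [A unit]] )] => [T [A ( [T [A unit]] )] => [T [A str]]]]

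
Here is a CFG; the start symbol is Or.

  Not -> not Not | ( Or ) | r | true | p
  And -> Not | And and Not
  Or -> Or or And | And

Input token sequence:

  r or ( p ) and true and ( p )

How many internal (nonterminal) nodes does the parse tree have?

16

[Or [Or [And [Not r]]] or [And [And [And [Not ( [Or [And [Not p]]] )]] and [Not true]] and [Not ( [Or [And [Not p]]] )]]]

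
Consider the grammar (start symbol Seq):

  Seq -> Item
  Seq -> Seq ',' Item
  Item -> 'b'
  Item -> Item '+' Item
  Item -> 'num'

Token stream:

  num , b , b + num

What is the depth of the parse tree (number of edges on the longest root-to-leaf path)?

[Seq [Seq [Seq [Item num]] , [Item b]] , [Item [Item b] + [Item num]]]

4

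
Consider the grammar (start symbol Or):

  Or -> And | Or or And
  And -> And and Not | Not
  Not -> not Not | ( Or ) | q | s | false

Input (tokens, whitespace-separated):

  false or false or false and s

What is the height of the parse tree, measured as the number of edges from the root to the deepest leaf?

[Or [Or [Or [And [Not false]]] or [And [Not false]]] or [And [And [Not false]] and [Not s]]]

5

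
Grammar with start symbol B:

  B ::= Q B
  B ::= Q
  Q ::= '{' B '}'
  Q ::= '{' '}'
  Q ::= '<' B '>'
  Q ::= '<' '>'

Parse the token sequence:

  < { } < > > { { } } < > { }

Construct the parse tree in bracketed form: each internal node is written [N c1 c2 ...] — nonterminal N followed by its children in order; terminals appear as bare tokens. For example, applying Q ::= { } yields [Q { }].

[B [Q < [B [Q { }] [B [Q < >]]] >] [B [Q { [B [Q { }]] }] [B [Q < >] [B [Q { }]]]]]

B
Q B
< B > B
< Q B > B
< { } B > B
< { } Q > B
< { } < > > B
< { } < > > Q B
< { } < > > { B } B
< { } < > > { Q } B
< { } < > > { { } } B
< { } < > > { { } } Q B
< { } < > > { { } } < > B
< { } < > > { { } } < > Q
< { } < > > { { } } < > { }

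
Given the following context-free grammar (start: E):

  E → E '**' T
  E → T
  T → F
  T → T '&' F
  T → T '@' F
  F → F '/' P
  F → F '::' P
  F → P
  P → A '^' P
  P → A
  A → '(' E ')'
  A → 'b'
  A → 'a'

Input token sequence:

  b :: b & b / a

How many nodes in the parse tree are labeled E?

1

[E [T [T [F [F [P [A b]]] :: [P [A b]]]] & [F [F [P [A b]]] / [P [A a]]]]]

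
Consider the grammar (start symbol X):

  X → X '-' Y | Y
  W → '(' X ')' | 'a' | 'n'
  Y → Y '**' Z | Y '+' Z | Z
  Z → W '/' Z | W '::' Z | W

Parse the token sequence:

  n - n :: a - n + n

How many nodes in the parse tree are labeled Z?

5

[X [X [X [Y [Z [W n]]]] - [Y [Z [W n] :: [Z [W a]]]]] - [Y [Y [Z [W n]]] + [Z [W n]]]]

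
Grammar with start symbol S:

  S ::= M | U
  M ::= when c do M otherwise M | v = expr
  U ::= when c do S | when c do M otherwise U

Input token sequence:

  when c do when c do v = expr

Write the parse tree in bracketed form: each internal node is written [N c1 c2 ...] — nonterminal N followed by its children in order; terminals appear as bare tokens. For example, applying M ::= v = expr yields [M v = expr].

[S [U when c do [S [U when c do [S [M v = expr]]]]]]

S
U
when c do S
when c do U
when c do when c do S
when c do when c do M
when c do when c do v = expr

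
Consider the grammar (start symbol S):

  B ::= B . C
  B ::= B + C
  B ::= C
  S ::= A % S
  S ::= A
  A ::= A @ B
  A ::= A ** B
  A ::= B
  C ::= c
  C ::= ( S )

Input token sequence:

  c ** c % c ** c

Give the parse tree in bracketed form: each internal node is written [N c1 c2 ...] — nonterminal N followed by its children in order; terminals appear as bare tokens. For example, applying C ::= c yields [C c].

[S [A [A [B [C c]]] ** [B [C c]]] % [S [A [A [B [C c]]] ** [B [C c]]]]]

S
A % S
A ** B % S
B ** B % S
C ** B % S
c ** B % S
c ** C % S
c ** c % S
c ** c % A
c ** c % A ** B
c ** c % B ** B
c ** c % C ** B
c ** c % c ** B
c ** c % c ** C
c ** c % c ** c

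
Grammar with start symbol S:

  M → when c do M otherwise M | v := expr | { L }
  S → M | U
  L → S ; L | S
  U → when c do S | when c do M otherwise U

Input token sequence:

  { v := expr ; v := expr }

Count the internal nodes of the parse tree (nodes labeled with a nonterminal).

[S [M { [L [S [M v := expr]] ; [L [S [M v := expr]]]] }]]

8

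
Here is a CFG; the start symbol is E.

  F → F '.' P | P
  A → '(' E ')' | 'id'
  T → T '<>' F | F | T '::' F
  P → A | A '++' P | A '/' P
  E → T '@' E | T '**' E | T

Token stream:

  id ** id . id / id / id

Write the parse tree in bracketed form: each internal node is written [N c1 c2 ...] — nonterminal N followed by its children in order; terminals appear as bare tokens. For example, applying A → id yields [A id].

[E [T [F [P [A id]]]] ** [E [T [F [F [P [A id]]] . [P [A id] / [P [A id] / [P [A id]]]]]]]]

E
T ** E
F ** E
P ** E
A ** E
id ** E
id ** T
id ** F
id ** F . P
id ** P . P
id ** A . P
id ** id . P
id ** id . A / P
id ** id . id / P
id ** id . id / A / P
id ** id . id / id / P
id ** id . id / id / A
id ** id . id / id / id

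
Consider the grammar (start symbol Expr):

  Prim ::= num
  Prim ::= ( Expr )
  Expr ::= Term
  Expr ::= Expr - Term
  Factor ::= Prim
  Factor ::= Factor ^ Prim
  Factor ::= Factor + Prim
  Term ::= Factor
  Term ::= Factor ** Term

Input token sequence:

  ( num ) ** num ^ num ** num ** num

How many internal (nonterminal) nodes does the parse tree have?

19

[Expr [Term [Factor [Prim ( [Expr [Term [Factor [Prim num]]]] )]] ** [Term [Factor [Factor [Prim num]] ^ [Prim num]] ** [Term [Factor [Prim num]] ** [Term [Factor [Prim num]]]]]]]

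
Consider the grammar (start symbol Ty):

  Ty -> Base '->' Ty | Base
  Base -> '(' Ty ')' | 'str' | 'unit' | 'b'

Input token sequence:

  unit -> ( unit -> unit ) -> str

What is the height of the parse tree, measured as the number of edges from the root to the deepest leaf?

6

[Ty [Base unit] -> [Ty [Base ( [Ty [Base unit] -> [Ty [Base unit]]] )] -> [Ty [Base str]]]]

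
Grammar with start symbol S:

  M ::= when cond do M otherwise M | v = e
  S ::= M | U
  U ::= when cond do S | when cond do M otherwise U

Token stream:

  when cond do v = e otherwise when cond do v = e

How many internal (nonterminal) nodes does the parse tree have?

[S [U when cond do [M v = e] otherwise [U when cond do [S [M v = e]]]]]

6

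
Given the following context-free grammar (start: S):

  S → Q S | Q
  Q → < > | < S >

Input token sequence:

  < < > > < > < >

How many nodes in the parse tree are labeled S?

[S [Q < [S [Q < >]] >] [S [Q < >] [S [Q < >]]]]

4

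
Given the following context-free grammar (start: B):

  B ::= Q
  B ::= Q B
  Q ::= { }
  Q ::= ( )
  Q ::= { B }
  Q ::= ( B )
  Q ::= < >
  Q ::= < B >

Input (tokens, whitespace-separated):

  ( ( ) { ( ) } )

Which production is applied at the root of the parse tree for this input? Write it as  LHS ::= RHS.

B ::= Q

[B [Q ( [B [Q ( )] [B [Q { [B [Q ( )]] }]]] )]]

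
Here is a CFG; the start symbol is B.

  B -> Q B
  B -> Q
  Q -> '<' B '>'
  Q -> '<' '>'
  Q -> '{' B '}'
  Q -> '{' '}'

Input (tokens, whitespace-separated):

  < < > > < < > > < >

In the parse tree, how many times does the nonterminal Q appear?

[B [Q < [B [Q < >]] >] [B [Q < [B [Q < >]] >] [B [Q < >]]]]

5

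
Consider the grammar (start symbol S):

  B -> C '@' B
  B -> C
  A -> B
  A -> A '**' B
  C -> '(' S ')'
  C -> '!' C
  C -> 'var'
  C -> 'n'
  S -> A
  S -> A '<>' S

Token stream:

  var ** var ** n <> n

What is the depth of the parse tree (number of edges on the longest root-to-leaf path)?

6

[S [A [A [A [B [C var]]] ** [B [C var]]] ** [B [C n]]] <> [S [A [B [C n]]]]]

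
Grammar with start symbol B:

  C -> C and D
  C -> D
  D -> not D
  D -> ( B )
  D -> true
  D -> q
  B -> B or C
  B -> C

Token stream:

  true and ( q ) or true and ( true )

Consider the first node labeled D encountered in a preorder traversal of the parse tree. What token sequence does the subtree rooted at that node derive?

[B [B [C [C [D true]] and [D ( [B [C [D q]]] )]]] or [C [C [D true]] and [D ( [B [C [D true]]] )]]]

true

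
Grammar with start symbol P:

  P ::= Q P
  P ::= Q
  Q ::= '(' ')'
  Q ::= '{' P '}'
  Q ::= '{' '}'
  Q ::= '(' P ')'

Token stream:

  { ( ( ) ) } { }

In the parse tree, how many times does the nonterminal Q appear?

[P [Q { [P [Q ( [P [Q ( )]] )]] }] [P [Q { }]]]

4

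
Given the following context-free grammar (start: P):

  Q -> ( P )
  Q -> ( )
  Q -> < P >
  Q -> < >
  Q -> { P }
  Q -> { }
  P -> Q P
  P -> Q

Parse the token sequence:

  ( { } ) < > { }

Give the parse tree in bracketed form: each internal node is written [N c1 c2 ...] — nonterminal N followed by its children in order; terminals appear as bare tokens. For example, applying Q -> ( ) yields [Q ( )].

[P [Q ( [P [Q { }]] )] [P [Q < >] [P [Q { }]]]]

P
Q P
( P ) P
( Q ) P
( { } ) P
( { } ) Q P
( { } ) < > P
( { } ) < > Q
( { } ) < > { }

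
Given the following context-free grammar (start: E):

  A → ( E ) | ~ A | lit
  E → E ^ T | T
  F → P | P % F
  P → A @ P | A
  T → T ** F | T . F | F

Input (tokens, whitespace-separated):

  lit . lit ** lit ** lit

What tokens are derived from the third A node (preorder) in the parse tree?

[E [T [T [T [T [F [P [A lit]]]] . [F [P [A lit]]]] ** [F [P [A lit]]]] ** [F [P [A lit]]]]]

lit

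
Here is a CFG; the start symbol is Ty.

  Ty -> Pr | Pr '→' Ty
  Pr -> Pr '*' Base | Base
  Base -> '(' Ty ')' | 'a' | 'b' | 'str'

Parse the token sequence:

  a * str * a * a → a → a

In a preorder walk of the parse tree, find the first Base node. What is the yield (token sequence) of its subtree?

[Ty [Pr [Pr [Pr [Pr [Base a]] * [Base str]] * [Base a]] * [Base a]] → [Ty [Pr [Base a]] → [Ty [Pr [Base a]]]]]

a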